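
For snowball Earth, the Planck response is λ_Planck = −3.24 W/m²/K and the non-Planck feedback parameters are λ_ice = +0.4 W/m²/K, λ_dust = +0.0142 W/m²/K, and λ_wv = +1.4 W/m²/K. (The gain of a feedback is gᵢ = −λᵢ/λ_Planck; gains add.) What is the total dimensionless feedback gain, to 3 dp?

Convert to gains: g_ice = 0.4/3.24 = 0.1235; g_dust = 0.0142/3.24 = 0.004383; g_wv = 1.4/3.24 = 0.4321.
Total gain g = 0.559983.

0.560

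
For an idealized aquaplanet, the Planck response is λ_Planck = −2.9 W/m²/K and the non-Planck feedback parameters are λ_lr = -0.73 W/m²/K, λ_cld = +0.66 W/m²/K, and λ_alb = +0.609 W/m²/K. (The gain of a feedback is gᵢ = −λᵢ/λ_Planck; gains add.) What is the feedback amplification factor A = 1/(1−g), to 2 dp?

1.23

Convert to gains: g_lr = -0.73/2.9 = -0.2517; g_cld = 0.66/2.9 = 0.2276; g_alb = 0.609/2.9 = 0.21.
Total gain g = 0.1859.
A = 1/(1 − 0.1859) = 1.23.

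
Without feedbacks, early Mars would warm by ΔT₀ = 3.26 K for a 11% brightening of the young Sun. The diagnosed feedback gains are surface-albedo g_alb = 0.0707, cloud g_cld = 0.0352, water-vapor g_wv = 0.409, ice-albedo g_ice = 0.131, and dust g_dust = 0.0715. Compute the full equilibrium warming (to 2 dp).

Total gain g = 0.0707 + 0.0352 + 0.409 + 0.131 + 0.0715 = 0.7174.
Amplification A = 1/(1 − 0.7174) = 3.539.
ΔT = 3.26 × 3.539 = 11.54 K.

11.54 K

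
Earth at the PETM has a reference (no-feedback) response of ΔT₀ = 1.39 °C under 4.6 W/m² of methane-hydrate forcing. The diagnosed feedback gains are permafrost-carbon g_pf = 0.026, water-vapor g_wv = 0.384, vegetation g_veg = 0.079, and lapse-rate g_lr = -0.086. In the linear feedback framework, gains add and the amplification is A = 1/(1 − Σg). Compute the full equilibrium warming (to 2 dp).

2.33 °C

Total gain g = 0.026 + 0.384 + 0.079 − 0.086 = 0.403.
Amplification A = 1/(1 − 0.403) = 1.675.
ΔT = 1.39 × 1.675 = 2.33 °C.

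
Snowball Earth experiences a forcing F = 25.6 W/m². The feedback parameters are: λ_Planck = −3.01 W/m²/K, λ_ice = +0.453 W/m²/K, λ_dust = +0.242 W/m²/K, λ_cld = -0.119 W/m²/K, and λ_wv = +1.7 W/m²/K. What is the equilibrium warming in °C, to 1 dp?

34.9 °C

Net feedback parameter λ = (−3.01) + (+0.453) + (+0.242) + (-0.119) + (+1.7) = -0.734 W/m²/K.
ΔT = −F/λ = −25.6/(-0.734) = 34.9 °C.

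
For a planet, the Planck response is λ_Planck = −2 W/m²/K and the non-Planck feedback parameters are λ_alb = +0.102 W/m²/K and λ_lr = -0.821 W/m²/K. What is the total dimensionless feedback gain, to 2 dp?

-0.36

Convert to gains: g_alb = 0.102/2 = 0.051; g_lr = -0.821/2 = -0.4105.
Total gain g = -0.3595.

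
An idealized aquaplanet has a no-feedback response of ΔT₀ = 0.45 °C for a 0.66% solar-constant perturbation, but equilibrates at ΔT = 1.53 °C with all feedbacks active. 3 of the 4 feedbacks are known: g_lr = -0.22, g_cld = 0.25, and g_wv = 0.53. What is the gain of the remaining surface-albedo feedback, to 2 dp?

Amplification A = ΔT/ΔT₀ = 1.53/0.45 = 3.4.
Total gain g = 1 − 1/A = 1 − 1/3.4 = 0.7059.
Known gains sum to -0.22 + 0.25 + 0.53 = 0.56.
g_alb = 0.7059 − 0.56 = 0.15.

0.15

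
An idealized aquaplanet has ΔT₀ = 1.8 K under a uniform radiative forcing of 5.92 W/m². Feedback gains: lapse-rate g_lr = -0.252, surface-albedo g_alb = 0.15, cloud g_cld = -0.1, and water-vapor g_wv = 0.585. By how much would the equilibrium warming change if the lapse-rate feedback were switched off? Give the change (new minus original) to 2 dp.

2.01 K

Original: g = 0.383, ΔT = 1.8/(1−0.383) = 2.9173 K.
Without lapse-rate: g' = 0.635, ΔT' = 1.8/(1−0.635) = 4.9315 K.
Change = 4.9315 − 2.9173 = 2.01 K.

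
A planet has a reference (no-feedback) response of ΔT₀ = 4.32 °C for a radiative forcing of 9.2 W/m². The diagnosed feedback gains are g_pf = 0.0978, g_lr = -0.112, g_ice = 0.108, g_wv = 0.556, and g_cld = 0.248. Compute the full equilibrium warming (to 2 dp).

42.27 °C

Total gain g = 0.0978 − 0.112 + 0.108 + 0.556 + 0.248 = 0.8978.
Amplification A = 1/(1 − 0.8978) = 9.785.
ΔT = 4.32 × 9.785 = 42.27 °C.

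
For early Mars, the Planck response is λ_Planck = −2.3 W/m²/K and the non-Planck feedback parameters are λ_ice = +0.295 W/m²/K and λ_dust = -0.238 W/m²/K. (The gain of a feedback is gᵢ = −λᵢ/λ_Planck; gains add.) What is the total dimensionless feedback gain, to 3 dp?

0.025

Convert to gains: g_ice = 0.295/2.3 = 0.1283; g_dust = -0.238/2.3 = -0.1035.
Total gain g = 0.0248.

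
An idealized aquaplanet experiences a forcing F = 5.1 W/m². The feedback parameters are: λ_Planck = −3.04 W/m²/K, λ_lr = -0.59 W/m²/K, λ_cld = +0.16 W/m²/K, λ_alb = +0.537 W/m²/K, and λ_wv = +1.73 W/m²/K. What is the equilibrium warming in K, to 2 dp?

Net feedback parameter λ = (−3.04) + (-0.59) + (+0.16) + (+0.537) + (+1.73) = -1.203 W/m²/K.
ΔT = −F/λ = −5.1/(-1.203) = 4.24 K.

4.24 K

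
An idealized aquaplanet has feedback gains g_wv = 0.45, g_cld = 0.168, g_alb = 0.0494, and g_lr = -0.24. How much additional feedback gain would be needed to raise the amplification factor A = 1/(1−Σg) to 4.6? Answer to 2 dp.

Current total gain = 0.4274.
Target gain for A = 4.6: g* = 1 − 1/4.6 = 0.7826.
Additional gain needed = 0.7826 − 0.4274 = 0.36.

0.36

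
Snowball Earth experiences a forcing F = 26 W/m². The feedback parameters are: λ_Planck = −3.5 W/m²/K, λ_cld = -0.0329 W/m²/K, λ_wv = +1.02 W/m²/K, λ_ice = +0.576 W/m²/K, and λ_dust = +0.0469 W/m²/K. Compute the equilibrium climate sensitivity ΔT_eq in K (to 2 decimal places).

13.76 K

Net feedback parameter λ = (−3.5) + (-0.0329) + (+1.02) + (+0.576) + (+0.0469) = -1.89 W/m²/K.
ΔT = −F/λ = −26/(-1.89) = 13.76 K.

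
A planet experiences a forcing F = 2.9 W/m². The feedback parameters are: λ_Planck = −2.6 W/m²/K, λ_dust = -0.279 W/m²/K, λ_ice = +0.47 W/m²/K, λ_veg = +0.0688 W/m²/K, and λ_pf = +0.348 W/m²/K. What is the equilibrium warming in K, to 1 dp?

1.5 K

Net feedback parameter λ = (−2.6) + (-0.279) + (+0.47) + (+0.0688) + (+0.348) = -1.9922 W/m²/K.
ΔT = −F/λ = −2.9/(-1.9922) = 1.5 K.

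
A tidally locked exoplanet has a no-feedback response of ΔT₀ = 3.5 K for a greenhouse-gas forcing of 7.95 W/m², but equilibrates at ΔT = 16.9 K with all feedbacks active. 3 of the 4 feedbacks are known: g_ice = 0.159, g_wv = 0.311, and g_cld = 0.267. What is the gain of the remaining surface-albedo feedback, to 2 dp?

Amplification A = ΔT/ΔT₀ = 16.9/3.5 = 4.829.
Total gain g = 1 − 1/A = 1 − 1/4.829 = 0.7929.
Known gains sum to 0.159 + 0.311 + 0.267 = 0.737.
g_alb = 0.7929 − 0.737 = 0.06.

0.06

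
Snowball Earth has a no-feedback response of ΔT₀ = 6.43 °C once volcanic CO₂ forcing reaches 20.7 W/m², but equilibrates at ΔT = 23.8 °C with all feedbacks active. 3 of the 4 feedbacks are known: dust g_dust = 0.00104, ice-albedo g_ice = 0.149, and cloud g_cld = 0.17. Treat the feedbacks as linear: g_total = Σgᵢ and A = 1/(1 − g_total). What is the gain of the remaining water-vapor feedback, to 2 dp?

Amplification A = ΔT/ΔT₀ = 23.8/6.43 = 3.701.
Total gain g = 1 − 1/A = 1 − 1/3.701 = 0.7298.
Known gains sum to 0.00104 + 0.149 + 0.17 = 0.32004.
g_wv = 0.7298 − 0.32004 = 0.41.

0.41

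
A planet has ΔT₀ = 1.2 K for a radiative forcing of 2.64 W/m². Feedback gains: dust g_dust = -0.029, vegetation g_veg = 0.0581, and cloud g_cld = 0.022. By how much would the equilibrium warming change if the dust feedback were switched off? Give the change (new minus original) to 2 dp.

Original: g = 0.0511, ΔT = 1.2/(1−0.0511) = 1.2646 K.
Without dust: g' = 0.0801, ΔT' = 1.2/(1−0.0801) = 1.3045 K.
Change = 1.3045 − 1.2646 = 0.04 K.

0.04 K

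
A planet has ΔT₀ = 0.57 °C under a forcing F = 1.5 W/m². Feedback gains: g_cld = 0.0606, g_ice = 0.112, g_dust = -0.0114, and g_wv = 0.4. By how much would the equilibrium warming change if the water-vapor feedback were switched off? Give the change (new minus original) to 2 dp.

Original: g = 0.5612, ΔT = 0.57/(1−0.5612) = 1.2990 °C.
Without water-vapor: g' = 0.1612, ΔT' = 0.57/(1−0.1612) = 0.6795 °C.
Change = 0.6795 − 1.2990 = -0.62 °C.

-0.62 °C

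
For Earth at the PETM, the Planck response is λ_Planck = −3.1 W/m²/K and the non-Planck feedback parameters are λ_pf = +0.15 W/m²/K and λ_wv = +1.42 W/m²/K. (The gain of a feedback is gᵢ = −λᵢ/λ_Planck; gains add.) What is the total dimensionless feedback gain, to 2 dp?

0.51

Convert to gains: g_pf = 0.15/3.1 = 0.04839; g_wv = 1.42/3.1 = 0.4581.
Total gain g = 0.50649.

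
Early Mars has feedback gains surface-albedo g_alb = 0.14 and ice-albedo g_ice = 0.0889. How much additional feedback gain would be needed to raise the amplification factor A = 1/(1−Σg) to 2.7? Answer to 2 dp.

0.40

Current total gain = 0.2289.
Target gain for A = 2.7: g* = 1 − 1/2.7 = 0.6296.
Additional gain needed = 0.6296 − 0.2289 = 0.40.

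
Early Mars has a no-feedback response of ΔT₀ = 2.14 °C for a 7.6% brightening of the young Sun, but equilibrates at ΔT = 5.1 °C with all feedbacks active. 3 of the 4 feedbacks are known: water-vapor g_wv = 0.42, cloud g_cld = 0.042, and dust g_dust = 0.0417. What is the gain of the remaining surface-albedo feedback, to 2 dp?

0.08

Amplification A = ΔT/ΔT₀ = 5.1/2.14 = 2.383.
Total gain g = 1 − 1/A = 1 − 1/2.383 = 0.5804.
Known gains sum to 0.42 + 0.042 + 0.0417 = 0.5037.
g_alb = 0.5804 − 0.5037 = 0.08.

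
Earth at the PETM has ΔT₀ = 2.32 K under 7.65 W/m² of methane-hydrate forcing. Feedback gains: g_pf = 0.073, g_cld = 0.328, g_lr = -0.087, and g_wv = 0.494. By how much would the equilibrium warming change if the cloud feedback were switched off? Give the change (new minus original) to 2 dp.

-7.62 K

Original: g = 0.808, ΔT = 2.32/(1−0.808) = 12.0833 K.
Without cloud: g' = 0.48, ΔT' = 2.32/(1−0.48) = 4.4615 K.
Change = 4.4615 − 12.0833 = -7.62 K.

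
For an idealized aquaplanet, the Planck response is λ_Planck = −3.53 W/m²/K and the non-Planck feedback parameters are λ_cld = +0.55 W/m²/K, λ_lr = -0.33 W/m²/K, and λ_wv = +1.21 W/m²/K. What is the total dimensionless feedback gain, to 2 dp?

Convert to gains: g_cld = 0.55/3.53 = 0.1558; g_lr = -0.33/3.53 = -0.09348; g_wv = 1.21/3.53 = 0.3428.
Total gain g = 0.40512.

0.41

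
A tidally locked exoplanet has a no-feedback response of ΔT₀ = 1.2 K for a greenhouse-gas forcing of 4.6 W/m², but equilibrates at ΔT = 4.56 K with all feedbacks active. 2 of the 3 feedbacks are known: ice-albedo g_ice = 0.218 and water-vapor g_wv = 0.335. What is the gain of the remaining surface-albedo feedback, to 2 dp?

Amplification A = ΔT/ΔT₀ = 4.56/1.2 = 3.8.
Total gain g = 1 − 1/A = 1 − 1/3.8 = 0.7368.
Known gains sum to 0.218 + 0.335 = 0.553.
g_alb = 0.7368 − 0.553 = 0.18.

0.18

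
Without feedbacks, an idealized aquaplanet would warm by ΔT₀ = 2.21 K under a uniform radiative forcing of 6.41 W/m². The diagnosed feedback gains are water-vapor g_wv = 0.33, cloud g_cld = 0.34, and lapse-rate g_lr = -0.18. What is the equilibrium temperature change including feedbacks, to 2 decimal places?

4.33 K

Total gain g = 0.33 + 0.34 − 0.18 = 0.49.
Amplification A = 1/(1 − 0.49) = 1.961.
ΔT = 2.21 × 1.961 = 4.33 K.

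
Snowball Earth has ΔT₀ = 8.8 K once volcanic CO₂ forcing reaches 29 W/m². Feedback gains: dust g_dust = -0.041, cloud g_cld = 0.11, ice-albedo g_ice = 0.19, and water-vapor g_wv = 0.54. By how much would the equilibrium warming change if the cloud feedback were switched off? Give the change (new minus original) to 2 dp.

Original: g = 0.799, ΔT = 8.8/(1−0.799) = 43.7811 K.
Without cloud: g' = 0.689, ΔT' = 8.8/(1−0.689) = 28.2958 K.
Change = 28.2958 − 43.7811 = -15.49 K.

-15.49 K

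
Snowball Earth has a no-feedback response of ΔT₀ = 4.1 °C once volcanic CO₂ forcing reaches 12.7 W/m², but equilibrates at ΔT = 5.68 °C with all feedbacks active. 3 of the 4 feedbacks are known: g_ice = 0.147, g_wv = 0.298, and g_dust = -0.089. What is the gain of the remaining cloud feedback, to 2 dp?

-0.08

Amplification A = ΔT/ΔT₀ = 5.68/4.1 = 1.385.
Total gain g = 1 − 1/A = 1 − 1/1.385 = 0.278.
Known gains sum to 0.147 + 0.298 − 0.089 = 0.356.
g_cld = 0.278 − 0.356 = -0.08.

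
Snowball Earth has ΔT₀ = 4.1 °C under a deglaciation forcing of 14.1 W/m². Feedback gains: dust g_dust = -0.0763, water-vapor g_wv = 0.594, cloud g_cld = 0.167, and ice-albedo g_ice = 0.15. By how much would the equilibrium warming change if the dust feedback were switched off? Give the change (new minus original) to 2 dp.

21.26 °C

Original: g = 0.8347, ΔT = 4.1/(1−0.8347) = 24.8034 °C.
Without dust: g' = 0.911, ΔT' = 4.1/(1−0.911) = 46.0674 °C.
Change = 46.0674 − 24.8034 = 21.26 °C.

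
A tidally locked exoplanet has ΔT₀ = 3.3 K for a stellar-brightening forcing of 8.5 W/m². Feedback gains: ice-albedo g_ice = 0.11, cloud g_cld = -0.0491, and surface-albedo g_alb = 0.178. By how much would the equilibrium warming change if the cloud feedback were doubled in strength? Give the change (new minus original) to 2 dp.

Original: g = 0.2389, ΔT = 3.3/(1−0.2389) = 4.3358 K.
With doubled cloud: g' = 0.1898, ΔT' = 3.3/(1−0.1898) = 4.0731 K.
Change = 4.0731 − 4.3358 = -0.26 K.

-0.26 K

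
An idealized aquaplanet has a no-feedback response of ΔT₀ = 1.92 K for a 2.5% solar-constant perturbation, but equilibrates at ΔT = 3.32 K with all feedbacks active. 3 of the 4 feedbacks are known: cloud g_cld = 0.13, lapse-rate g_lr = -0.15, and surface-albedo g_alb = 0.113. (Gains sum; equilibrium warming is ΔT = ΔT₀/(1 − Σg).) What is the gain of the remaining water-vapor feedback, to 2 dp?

0.33

Amplification A = ΔT/ΔT₀ = 3.32/1.92 = 1.729.
Total gain g = 1 − 1/A = 1 − 1/1.729 = 0.4216.
Known gains sum to 0.13 − 0.15 + 0.113 = 0.093.
g_wv = 0.4216 − 0.093 = 0.33.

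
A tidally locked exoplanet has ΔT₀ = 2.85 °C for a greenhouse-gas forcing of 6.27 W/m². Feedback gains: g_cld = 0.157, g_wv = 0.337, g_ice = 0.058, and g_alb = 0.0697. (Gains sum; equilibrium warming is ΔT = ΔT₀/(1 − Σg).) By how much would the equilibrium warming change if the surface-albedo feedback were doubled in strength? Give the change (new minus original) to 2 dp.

Original: g = 0.6217, ΔT = 2.85/(1−0.6217) = 7.5337 °C.
With doubled surface-albedo: g' = 0.6914, ΔT' = 2.85/(1−0.6914) = 9.2353 °C.
Change = 9.2353 − 7.5337 = 1.70 °C.

1.70 °C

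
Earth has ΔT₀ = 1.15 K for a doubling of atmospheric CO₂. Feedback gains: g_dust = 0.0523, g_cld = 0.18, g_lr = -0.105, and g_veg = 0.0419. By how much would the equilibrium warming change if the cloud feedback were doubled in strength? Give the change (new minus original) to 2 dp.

0.38 K

Original: g = 0.1692, ΔT = 1.15/(1−0.1692) = 1.3842 K.
With doubled cloud: g' = 0.3492, ΔT' = 1.15/(1−0.3492) = 1.7671 K.
Change = 1.7671 − 1.3842 = 0.38 K.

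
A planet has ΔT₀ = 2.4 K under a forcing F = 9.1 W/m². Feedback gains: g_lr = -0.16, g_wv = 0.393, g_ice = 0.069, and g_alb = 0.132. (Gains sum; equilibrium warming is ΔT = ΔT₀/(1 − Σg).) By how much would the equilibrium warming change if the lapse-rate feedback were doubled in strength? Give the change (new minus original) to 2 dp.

Original: g = 0.434, ΔT = 2.4/(1−0.434) = 4.2403 K.
With doubled lapse-rate: g' = 0.274, ΔT' = 2.4/(1−0.274) = 3.3058 K.
Change = 3.3058 − 4.2403 = -0.93 K.

-0.93 K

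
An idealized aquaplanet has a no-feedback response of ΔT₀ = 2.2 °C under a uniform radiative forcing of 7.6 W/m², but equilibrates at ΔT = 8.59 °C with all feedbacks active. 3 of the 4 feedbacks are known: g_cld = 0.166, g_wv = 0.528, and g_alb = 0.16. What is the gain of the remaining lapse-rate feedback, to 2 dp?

Amplification A = ΔT/ΔT₀ = 8.59/2.2 = 3.905.
Total gain g = 1 − 1/A = 1 − 1/3.905 = 0.7439.
Known gains sum to 0.166 + 0.528 + 0.16 = 0.854.
g_lr = 0.7439 − 0.854 = -0.11.

-0.11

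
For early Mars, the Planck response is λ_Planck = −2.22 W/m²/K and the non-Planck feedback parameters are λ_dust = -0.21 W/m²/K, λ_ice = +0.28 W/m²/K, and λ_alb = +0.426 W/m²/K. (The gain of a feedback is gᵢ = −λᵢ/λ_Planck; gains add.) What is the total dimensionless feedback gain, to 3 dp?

Convert to gains: g_dust = -0.21/2.22 = -0.09459; g_ice = 0.28/2.22 = 0.1261; g_alb = 0.426/2.22 = 0.1919.
Total gain g = 0.22341.

0.223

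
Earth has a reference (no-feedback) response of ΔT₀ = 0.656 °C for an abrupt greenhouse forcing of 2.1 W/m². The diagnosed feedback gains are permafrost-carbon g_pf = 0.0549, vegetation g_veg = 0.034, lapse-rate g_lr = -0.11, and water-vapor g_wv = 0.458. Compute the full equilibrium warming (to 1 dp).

1.2 °C

Total gain g = 0.0549 + 0.034 − 0.11 + 0.458 = 0.4369.
Amplification A = 1/(1 − 0.4369) = 1.776.
ΔT = 0.656 × 1.776 = 1.2 °C.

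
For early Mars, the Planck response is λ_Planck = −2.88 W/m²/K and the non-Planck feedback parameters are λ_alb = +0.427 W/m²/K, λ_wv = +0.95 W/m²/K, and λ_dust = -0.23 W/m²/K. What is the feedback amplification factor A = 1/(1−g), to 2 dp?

1.66

Convert to gains: g_alb = 0.427/2.88 = 0.1483; g_wv = 0.95/2.88 = 0.3299; g_dust = -0.23/2.88 = -0.07986.
Total gain g = 0.39834.
A = 1/(1 − 0.39834) = 1.66.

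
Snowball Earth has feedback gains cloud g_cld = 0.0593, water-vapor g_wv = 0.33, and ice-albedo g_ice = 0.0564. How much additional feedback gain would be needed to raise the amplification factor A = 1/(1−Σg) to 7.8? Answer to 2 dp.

Current total gain = 0.4457.
Target gain for A = 7.8: g* = 1 − 1/7.8 = 0.8718.
Additional gain needed = 0.8718 − 0.4457 = 0.43.

0.43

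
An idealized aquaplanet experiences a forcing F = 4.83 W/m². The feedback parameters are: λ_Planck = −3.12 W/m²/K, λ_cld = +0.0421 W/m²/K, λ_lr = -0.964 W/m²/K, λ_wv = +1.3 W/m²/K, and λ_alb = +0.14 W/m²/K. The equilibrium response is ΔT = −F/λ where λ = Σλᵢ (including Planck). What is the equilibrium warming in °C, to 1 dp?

1.9 °C

Net feedback parameter λ = (−3.12) + (+0.0421) + (-0.964) + (+1.3) + (+0.14) = -2.6019 W/m²/K.
ΔT = −F/λ = −4.83/(-2.6019) = 1.9 °C.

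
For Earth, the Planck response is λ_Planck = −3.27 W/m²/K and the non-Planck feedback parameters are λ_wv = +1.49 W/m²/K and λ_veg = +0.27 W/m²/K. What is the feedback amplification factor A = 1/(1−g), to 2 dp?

Convert to gains: g_wv = 1.49/3.27 = 0.4557; g_veg = 0.27/3.27 = 0.08257.
Total gain g = 0.53827.
A = 1/(1 − 0.53827) = 2.17.

2.17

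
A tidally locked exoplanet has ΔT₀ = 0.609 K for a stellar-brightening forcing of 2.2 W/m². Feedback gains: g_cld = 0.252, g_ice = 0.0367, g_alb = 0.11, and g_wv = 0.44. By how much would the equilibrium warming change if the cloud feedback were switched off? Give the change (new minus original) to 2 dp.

Original: g = 0.8387, ΔT = 0.609/(1−0.8387) = 3.7756 K.
Without cloud: g' = 0.5867, ΔT' = 0.609/(1−0.5867) = 1.4735 K.
Change = 1.4735 − 3.7756 = -2.30 K.

-2.30 K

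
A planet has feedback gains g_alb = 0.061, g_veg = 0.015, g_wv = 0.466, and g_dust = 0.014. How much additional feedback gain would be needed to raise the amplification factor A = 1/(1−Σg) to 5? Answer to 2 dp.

0.24

Current total gain = 0.556.
Target gain for A = 5: g* = 1 − 1/5 = 0.8.
Additional gain needed = 0.8 − 0.556 = 0.24.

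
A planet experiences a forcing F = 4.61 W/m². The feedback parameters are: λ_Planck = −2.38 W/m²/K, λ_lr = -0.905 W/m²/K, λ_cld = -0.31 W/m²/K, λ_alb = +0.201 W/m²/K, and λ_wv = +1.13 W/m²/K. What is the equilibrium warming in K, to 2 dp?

2.04 K

Net feedback parameter λ = (−2.38) + (-0.905) + (-0.31) + (+0.201) + (+1.13) = -2.264 W/m²/K.
ΔT = −F/λ = −4.61/(-2.264) = 2.04 K.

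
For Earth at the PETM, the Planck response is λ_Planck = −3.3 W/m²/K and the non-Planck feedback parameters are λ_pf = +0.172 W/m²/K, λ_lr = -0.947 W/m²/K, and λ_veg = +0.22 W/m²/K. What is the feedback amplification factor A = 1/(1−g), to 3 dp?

Convert to gains: g_pf = 0.172/3.3 = 0.05212; g_lr = -0.947/3.3 = -0.287; g_veg = 0.22/3.3 = 0.06667.
Total gain g = -0.16821.
A = 1/(1 + 0.16821) = 0.856.

0.856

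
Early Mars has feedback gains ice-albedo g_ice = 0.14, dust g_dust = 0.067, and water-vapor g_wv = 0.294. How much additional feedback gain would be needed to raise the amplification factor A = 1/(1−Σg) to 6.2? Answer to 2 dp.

0.34

Current total gain = 0.501.
Target gain for A = 6.2: g* = 1 − 1/6.2 = 0.8387.
Additional gain needed = 0.8387 − 0.501 = 0.34.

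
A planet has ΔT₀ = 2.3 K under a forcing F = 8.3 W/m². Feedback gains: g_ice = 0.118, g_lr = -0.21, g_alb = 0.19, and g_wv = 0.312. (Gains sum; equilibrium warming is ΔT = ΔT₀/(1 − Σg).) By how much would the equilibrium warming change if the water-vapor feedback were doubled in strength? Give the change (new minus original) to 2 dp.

4.38 K

Original: g = 0.41, ΔT = 2.3/(1−0.41) = 3.8983 K.
With doubled water-vapor: g' = 0.722, ΔT' = 2.3/(1−0.722) = 8.2734 K.
Change = 8.2734 − 3.8983 = 4.38 K.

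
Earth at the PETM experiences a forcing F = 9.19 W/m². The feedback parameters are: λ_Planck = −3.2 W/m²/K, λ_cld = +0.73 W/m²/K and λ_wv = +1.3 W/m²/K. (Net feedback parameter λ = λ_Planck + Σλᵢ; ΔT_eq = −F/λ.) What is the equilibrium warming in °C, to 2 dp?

Net feedback parameter λ = (−3.2) + (+0.73) + (+1.3) = -1.17 W/m²/K.
ΔT = −F/λ = −9.19/(-1.17) = 7.85 °C.

7.85 °C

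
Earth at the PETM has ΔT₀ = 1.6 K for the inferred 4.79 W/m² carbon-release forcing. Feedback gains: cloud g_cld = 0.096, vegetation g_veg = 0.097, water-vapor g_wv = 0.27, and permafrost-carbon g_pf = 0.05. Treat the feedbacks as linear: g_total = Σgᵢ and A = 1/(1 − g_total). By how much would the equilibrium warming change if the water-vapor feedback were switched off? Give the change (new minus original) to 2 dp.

Original: g = 0.513, ΔT = 1.6/(1−0.513) = 3.2854 K.
Without water-vapor: g' = 0.243, ΔT' = 1.6/(1−0.243) = 2.1136 K.
Change = 2.1136 − 3.2854 = -1.17 K.

-1.17 K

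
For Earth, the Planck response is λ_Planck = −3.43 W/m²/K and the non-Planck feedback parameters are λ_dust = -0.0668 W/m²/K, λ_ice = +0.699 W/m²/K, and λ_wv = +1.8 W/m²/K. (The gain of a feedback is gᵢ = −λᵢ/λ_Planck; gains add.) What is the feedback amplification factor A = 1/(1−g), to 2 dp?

Convert to gains: g_dust = -0.0668/3.43 = -0.01948; g_ice = 0.699/3.43 = 0.2038; g_wv = 1.8/3.43 = 0.5248.
Total gain g = 0.70912.
A = 1/(1 − 0.70912) = 3.44.

3.44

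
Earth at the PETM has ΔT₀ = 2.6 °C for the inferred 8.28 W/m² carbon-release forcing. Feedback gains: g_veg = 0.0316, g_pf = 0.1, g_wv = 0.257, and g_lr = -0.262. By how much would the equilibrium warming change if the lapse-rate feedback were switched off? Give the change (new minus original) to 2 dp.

Original: g = 0.1266, ΔT = 2.6/(1−0.1266) = 2.9769 °C.
Without lapse-rate: g' = 0.3886, ΔT' = 2.6/(1−0.3886) = 4.2525 °C.
Change = 4.2525 − 2.9769 = 1.28 °C.

1.28 °C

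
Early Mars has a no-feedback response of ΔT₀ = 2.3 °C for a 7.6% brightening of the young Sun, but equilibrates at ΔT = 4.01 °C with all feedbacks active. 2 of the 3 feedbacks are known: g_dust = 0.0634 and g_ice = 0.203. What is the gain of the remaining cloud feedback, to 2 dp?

Amplification A = ΔT/ΔT₀ = 4.01/2.3 = 1.743.
Total gain g = 1 − 1/A = 1 − 1/1.743 = 0.4263.
Known gains sum to 0.0634 + 0.203 = 0.2664.
g_cld = 0.4263 − 0.2664 = 0.16.

0.16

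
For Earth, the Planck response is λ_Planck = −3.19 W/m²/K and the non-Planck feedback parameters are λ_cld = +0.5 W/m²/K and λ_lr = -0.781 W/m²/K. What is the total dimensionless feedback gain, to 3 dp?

Convert to gains: g_cld = 0.5/3.19 = 0.1567; g_lr = -0.781/3.19 = -0.2448.
Total gain g = -0.0881.

-0.088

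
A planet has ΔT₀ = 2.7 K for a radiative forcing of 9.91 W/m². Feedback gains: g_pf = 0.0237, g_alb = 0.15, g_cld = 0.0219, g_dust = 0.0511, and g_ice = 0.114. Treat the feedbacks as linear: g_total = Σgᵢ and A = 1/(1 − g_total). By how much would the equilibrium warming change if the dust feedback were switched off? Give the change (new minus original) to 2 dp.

-0.31 K

Original: g = 0.3607, ΔT = 2.7/(1−0.3607) = 4.2234 K.
Without dust: g' = 0.3096, ΔT' = 2.7/(1−0.3096) = 3.9108 K.
Change = 3.9108 − 4.2234 = -0.31 K.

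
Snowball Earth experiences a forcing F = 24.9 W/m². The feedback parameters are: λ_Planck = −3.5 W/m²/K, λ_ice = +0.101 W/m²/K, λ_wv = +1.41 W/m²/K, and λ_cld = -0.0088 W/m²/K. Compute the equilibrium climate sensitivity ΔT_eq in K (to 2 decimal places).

Net feedback parameter λ = (−3.5) + (+0.101) + (+1.41) + (-0.0088) = -1.9978 W/m²/K.
ΔT = −F/λ = −24.9/(-1.9978) = 12.46 K.

12.46 K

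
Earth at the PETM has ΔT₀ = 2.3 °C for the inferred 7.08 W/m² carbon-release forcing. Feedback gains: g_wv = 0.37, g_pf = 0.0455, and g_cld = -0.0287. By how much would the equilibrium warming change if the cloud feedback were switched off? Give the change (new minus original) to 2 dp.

0.18 °C

Original: g = 0.3868, ΔT = 2.3/(1−0.3868) = 3.7508 °C.
Without cloud: g' = 0.4155, ΔT' = 2.3/(1−0.4155) = 3.9350 °C.
Change = 3.9350 − 3.7508 = 0.18 °C.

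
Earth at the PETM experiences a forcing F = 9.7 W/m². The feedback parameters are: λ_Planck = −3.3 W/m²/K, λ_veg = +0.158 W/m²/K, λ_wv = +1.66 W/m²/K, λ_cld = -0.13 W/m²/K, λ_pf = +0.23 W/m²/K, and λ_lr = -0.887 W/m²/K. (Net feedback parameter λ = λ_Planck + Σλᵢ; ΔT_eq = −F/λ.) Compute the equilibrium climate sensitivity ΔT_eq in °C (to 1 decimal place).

Net feedback parameter λ = (−3.3) + (+0.158) + (+1.66) + (-0.13) + (+0.23) + (-0.887) = -2.269 W/m²/K.
ΔT = −F/λ = −9.7/(-2.269) = 4.3 °C.

4.3 °C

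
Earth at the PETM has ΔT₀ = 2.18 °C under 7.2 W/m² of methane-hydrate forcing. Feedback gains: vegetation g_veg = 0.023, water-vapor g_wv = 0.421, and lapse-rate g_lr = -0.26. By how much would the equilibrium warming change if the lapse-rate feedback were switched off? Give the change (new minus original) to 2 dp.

Original: g = 0.184, ΔT = 2.18/(1−0.184) = 2.6716 °C.
Without lapse-rate: g' = 0.444, ΔT' = 2.18/(1−0.444) = 3.9209 °C.
Change = 3.9209 − 2.6716 = 1.25 °C.

1.25 °C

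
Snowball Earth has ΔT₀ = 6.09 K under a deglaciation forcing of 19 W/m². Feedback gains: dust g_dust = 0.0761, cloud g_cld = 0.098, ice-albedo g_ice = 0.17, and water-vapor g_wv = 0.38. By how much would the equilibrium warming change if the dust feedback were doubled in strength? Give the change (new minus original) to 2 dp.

Original: g = 0.7241, ΔT = 6.09/(1−0.7241) = 22.0732 K.
With doubled dust: g' = 0.8002, ΔT' = 6.09/(1−0.8002) = 30.4805 K.
Change = 30.4805 − 22.0732 = 8.41 K.

8.41 K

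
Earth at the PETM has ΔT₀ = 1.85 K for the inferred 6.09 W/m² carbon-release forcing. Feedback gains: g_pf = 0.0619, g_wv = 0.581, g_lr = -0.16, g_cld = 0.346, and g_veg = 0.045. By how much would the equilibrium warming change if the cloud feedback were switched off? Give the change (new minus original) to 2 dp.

Original: g = 0.8739, ΔT = 1.85/(1−0.8739) = 14.6709 K.
Without cloud: g' = 0.5279, ΔT' = 1.85/(1−0.5279) = 3.9187 K.
Change = 3.9187 − 14.6709 = -10.75 K.

-10.75 K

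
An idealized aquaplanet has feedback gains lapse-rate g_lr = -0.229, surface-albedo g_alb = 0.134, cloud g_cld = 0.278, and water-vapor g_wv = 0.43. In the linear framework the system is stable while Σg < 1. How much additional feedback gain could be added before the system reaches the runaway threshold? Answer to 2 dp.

0.39

Current total gain = -0.229 + 0.134 + 0.278 + 0.43 = 0.613.
Margin to runaway = 1 − 0.613 = 0.39.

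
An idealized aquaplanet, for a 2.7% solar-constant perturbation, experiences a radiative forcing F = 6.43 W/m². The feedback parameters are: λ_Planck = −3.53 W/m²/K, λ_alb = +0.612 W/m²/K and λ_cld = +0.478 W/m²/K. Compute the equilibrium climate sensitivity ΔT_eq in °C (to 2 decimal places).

Net feedback parameter λ = (−3.53) + (+0.612) + (+0.478) = -2.44 W/m²/K.
ΔT = −F/λ = −6.43/(-2.44) = 2.64 °C.

2.64 °C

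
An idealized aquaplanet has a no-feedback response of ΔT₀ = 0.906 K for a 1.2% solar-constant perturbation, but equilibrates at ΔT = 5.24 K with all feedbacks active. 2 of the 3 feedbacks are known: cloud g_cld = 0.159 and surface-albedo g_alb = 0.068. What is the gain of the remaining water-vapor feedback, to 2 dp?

0.60

Amplification A = ΔT/ΔT₀ = 5.24/0.906 = 5.784.
Total gain g = 1 − 1/A = 1 − 1/5.784 = 0.8271.
Known gains sum to 0.159 + 0.068 = 0.227.
g_wv = 0.8271 − 0.227 = 0.60.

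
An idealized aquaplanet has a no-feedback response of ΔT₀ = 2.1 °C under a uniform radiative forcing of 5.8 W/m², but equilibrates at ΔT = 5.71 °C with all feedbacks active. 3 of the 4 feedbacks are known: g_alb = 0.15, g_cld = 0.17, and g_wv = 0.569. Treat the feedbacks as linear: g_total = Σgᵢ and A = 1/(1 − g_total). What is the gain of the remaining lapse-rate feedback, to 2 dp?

Amplification A = ΔT/ΔT₀ = 5.71/2.1 = 2.719.
Total gain g = 1 − 1/A = 1 − 1/2.719 = 0.6322.
Known gains sum to 0.15 + 0.17 + 0.569 = 0.889.
g_lr = 0.6322 − 0.889 = -0.26.

-0.26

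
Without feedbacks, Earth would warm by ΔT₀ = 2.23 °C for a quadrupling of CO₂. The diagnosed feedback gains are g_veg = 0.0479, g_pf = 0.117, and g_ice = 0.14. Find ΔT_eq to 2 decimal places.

3.21 °C

Total gain g = 0.0479 + 0.117 + 0.14 = 0.3049.
Amplification A = 1/(1 − 0.3049) = 1.439.
ΔT = 2.23 × 1.439 = 3.21 °C.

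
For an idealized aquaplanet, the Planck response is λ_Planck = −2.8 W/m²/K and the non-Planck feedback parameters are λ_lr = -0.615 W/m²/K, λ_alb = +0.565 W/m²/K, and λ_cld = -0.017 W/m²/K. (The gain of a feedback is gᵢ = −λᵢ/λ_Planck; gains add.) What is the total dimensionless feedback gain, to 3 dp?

-0.024

Convert to gains: g_lr = -0.615/2.8 = -0.2196; g_alb = 0.565/2.8 = 0.2018; g_cld = -0.017/2.8 = -0.006071.
Total gain g = -0.023871.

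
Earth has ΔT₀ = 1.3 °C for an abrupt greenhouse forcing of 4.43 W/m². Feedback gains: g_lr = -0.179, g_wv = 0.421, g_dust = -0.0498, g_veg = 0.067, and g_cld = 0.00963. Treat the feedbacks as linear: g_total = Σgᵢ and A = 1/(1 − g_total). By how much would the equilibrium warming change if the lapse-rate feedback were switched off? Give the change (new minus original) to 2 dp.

Original: g = 0.26883, ΔT = 1.3/(1−0.26883) = 1.7780 °C.
Without lapse-rate: g' = 0.44783, ΔT' = 1.3/(1−0.44783) = 2.3543 °C.
Change = 2.3543 − 1.7780 = 0.58 °C.

0.58 °C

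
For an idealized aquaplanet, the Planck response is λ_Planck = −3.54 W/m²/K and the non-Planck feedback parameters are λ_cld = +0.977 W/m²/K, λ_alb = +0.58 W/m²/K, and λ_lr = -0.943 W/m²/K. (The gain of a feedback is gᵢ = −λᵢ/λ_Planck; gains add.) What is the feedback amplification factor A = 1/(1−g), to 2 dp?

1.21

Convert to gains: g_cld = 0.977/3.54 = 0.276; g_alb = 0.58/3.54 = 0.1638; g_lr = -0.943/3.54 = -0.2664.
Total gain g = 0.1734.
A = 1/(1 − 0.1734) = 1.21.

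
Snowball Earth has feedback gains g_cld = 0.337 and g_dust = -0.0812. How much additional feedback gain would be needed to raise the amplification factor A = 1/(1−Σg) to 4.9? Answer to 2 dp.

Current total gain = 0.2558.
Target gain for A = 4.9: g* = 1 − 1/4.9 = 0.7959.
Additional gain needed = 0.7959 − 0.2558 = 0.54.

0.54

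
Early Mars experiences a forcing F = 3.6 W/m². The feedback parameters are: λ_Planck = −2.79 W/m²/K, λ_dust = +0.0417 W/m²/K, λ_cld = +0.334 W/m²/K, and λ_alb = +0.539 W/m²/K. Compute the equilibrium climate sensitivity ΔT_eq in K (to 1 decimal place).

1.9 K

Net feedback parameter λ = (−2.79) + (+0.0417) + (+0.334) + (+0.539) = -1.8753 W/m²/K.
ΔT = −F/λ = −3.6/(-1.8753) = 1.9 K.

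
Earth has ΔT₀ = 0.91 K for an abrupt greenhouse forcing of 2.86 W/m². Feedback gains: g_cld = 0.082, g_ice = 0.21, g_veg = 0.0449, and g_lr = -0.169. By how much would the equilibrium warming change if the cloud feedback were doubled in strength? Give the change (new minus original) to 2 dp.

Original: g = 0.1679, ΔT = 0.91/(1−0.1679) = 1.0936 K.
With doubled cloud: g' = 0.2499, ΔT' = 0.91/(1−0.2499) = 1.2132 K.
Change = 1.2132 − 1.0936 = 0.12 K.

0.12 K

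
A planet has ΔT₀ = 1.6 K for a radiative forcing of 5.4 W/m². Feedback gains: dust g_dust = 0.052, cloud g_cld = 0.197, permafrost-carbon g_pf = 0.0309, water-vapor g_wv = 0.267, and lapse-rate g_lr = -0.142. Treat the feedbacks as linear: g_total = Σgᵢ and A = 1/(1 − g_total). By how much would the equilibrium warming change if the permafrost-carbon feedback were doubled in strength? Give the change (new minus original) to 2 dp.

0.15 K

Original: g = 0.4049, ΔT = 1.6/(1−0.4049) = 2.6886 K.
With doubled permafrost-carbon: g' = 0.4358, ΔT' = 1.6/(1−0.4358) = 2.8359 K.
Change = 2.8359 − 2.6886 = 0.15 K.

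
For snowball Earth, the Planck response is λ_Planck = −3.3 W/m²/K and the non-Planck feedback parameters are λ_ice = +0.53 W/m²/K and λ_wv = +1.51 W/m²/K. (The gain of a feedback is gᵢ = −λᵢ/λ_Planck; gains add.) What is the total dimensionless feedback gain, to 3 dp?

0.618

Convert to gains: g_ice = 0.53/3.3 = 0.1606; g_wv = 1.51/3.3 = 0.4576.
Total gain g = 0.6182.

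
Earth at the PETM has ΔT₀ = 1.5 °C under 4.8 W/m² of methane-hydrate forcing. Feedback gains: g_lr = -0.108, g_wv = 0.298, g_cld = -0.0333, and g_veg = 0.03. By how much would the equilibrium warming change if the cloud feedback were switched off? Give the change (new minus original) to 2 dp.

0.08 °C

Original: g = 0.1867, ΔT = 1.5/(1−0.1867) = 1.8443 °C.
Without cloud: g' = 0.22, ΔT' = 1.5/(1−0.22) = 1.9231 °C.
Change = 1.9231 − 1.8443 = 0.08 °C.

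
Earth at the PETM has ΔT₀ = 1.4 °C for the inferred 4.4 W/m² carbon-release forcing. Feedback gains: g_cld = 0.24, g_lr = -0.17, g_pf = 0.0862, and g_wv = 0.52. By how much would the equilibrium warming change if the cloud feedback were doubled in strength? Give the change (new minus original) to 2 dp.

12.38 °C

Original: g = 0.6762, ΔT = 1.4/(1−0.6762) = 4.3237 °C.
With doubled cloud: g' = 0.9162, ΔT' = 1.4/(1−0.9162) = 16.7064 °C.
Change = 16.7064 − 4.3237 = 12.38 °C.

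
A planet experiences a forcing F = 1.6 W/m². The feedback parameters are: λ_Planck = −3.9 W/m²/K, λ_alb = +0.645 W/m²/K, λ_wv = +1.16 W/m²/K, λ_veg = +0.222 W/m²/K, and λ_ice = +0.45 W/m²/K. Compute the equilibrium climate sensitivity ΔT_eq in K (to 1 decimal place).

1.1 K

Net feedback parameter λ = (−3.9) + (+0.645) + (+1.16) + (+0.222) + (+0.45) = -1.423 W/m²/K.
ΔT = −F/λ = −1.6/(-1.423) = 1.1 K.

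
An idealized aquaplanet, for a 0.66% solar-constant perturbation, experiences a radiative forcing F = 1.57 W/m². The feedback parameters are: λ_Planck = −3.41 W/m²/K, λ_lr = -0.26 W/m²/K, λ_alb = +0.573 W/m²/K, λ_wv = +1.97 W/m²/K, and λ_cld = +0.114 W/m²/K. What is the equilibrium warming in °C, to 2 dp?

Net feedback parameter λ = (−3.41) + (-0.26) + (+0.573) + (+1.97) + (+0.114) = -1.013 W/m²/K.
ΔT = −F/λ = −1.57/(-1.013) = 1.55 °C.

1.55 °C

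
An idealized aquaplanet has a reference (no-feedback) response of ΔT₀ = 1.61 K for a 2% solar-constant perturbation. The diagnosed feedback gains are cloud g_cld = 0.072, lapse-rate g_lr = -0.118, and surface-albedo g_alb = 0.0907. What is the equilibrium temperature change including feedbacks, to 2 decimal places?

Total gain g = 0.072 − 0.118 + 0.0907 = 0.0447.
Amplification A = 1/(1 − 0.0447) = 1.047.
ΔT = 1.61 × 1.047 = 1.69 K.

1.69 K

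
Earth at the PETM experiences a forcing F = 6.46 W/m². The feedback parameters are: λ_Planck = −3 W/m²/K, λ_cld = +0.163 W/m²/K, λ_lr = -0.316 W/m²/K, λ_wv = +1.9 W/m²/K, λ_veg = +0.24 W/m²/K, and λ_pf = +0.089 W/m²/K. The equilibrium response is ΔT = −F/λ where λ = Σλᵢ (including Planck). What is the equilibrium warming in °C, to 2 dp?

6.99 °C

Net feedback parameter λ = (−3) + (+0.163) + (-0.316) + (+1.9) + (+0.24) + (+0.089) = -0.924 W/m²/K.
ΔT = −F/λ = −6.46/(-0.924) = 6.99 °C.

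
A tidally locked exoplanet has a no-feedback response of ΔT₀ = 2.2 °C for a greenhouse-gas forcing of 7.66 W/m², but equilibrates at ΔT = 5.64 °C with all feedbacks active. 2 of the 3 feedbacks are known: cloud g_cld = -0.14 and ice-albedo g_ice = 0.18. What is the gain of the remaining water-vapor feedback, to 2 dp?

0.57

Amplification A = ΔT/ΔT₀ = 5.64/2.2 = 2.564.
Total gain g = 1 − 1/A = 1 − 1/2.564 = 0.61.
Known gains sum to -0.14 + 0.18 = 0.04.
g_wv = 0.61 − 0.04 = 0.57.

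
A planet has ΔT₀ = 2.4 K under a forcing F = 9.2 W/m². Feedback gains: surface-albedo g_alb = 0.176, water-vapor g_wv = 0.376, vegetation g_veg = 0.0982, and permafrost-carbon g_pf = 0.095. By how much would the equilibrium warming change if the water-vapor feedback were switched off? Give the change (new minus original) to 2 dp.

Original: g = 0.7452, ΔT = 2.4/(1−0.7452) = 9.4192 K.
Without water-vapor: g' = 0.3692, ΔT' = 2.4/(1−0.3692) = 3.8047 K.
Change = 3.8047 − 9.4192 = -5.61 K.

-5.61 K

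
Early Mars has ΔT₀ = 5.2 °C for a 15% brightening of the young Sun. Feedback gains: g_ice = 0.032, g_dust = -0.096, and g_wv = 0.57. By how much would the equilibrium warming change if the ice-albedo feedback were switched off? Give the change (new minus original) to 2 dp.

-0.64 °C

Original: g = 0.506, ΔT = 5.2/(1−0.506) = 10.5263 °C.
Without ice-albedo: g' = 0.474, ΔT' = 5.2/(1−0.474) = 9.8859 °C.
Change = 9.8859 − 10.5263 = -0.64 °C.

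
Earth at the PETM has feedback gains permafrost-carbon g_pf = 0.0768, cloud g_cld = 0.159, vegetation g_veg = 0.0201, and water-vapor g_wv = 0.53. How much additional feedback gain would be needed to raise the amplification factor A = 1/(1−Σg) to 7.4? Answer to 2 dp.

0.08

Current total gain = 0.7859.
Target gain for A = 7.4: g* = 1 − 1/7.4 = 0.8649.
Additional gain needed = 0.8649 − 0.7859 = 0.08.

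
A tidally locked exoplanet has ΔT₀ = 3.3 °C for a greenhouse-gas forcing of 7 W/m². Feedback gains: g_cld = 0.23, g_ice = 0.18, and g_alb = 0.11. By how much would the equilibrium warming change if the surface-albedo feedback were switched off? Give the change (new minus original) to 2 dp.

-1.28 °C

Original: g = 0.52, ΔT = 3.3/(1−0.52) = 6.8750 °C.
Without surface-albedo: g' = 0.41, ΔT' = 3.3/(1−0.41) = 5.5932 °C.
Change = 5.5932 − 6.8750 = -1.28 °C.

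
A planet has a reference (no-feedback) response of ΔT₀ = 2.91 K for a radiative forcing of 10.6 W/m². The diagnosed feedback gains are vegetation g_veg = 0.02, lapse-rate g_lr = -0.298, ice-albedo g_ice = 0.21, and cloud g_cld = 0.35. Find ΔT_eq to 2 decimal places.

4.05 K

Total gain g = 0.02 − 0.298 + 0.21 + 0.35 = 0.282.
Amplification A = 1/(1 − 0.282) = 1.393.
ΔT = 2.91 × 1.393 = 4.05 K.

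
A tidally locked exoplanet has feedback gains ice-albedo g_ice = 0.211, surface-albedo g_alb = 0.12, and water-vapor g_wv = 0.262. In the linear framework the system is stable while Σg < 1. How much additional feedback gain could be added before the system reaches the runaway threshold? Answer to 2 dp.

0.41

Current total gain = 0.211 + 0.12 + 0.262 = 0.593.
Margin to runaway = 1 − 0.593 = 0.41.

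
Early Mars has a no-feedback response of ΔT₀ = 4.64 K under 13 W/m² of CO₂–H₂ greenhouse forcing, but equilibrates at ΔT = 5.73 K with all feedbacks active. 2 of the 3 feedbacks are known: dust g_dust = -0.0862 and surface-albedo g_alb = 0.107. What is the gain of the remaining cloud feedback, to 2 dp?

0.17

Amplification A = ΔT/ΔT₀ = 5.73/4.64 = 1.235.
Total gain g = 1 − 1/A = 1 − 1/1.235 = 0.1903.
Known gains sum to -0.0862 + 0.107 = 0.0208.
g_cld = 0.1903 − 0.0208 = 0.17.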